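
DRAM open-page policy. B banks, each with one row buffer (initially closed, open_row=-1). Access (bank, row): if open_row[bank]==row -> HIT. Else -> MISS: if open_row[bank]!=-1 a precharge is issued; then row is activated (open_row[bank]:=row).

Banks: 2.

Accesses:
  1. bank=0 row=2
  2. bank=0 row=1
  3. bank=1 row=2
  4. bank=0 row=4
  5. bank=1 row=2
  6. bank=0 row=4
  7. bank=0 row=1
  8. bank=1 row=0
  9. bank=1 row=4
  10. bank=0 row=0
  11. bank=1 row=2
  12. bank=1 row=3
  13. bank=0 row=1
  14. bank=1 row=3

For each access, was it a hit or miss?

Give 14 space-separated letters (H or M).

Answer: M M M M H H M M M M M M M H

Derivation:
Acc 1: bank0 row2 -> MISS (open row2); precharges=0
Acc 2: bank0 row1 -> MISS (open row1); precharges=1
Acc 3: bank1 row2 -> MISS (open row2); precharges=1
Acc 4: bank0 row4 -> MISS (open row4); precharges=2
Acc 5: bank1 row2 -> HIT
Acc 6: bank0 row4 -> HIT
Acc 7: bank0 row1 -> MISS (open row1); precharges=3
Acc 8: bank1 row0 -> MISS (open row0); precharges=4
Acc 9: bank1 row4 -> MISS (open row4); precharges=5
Acc 10: bank0 row0 -> MISS (open row0); precharges=6
Acc 11: bank1 row2 -> MISS (open row2); precharges=7
Acc 12: bank1 row3 -> MISS (open row3); precharges=8
Acc 13: bank0 row1 -> MISS (open row1); precharges=9
Acc 14: bank1 row3 -> HIT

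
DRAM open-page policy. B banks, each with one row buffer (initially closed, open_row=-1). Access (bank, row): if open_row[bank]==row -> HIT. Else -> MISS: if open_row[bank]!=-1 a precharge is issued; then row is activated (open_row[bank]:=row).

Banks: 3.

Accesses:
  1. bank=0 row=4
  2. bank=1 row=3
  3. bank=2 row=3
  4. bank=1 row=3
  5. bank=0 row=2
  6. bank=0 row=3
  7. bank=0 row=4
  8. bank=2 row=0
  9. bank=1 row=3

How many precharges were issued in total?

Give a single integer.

Answer: 4

Derivation:
Acc 1: bank0 row4 -> MISS (open row4); precharges=0
Acc 2: bank1 row3 -> MISS (open row3); precharges=0
Acc 3: bank2 row3 -> MISS (open row3); precharges=0
Acc 4: bank1 row3 -> HIT
Acc 5: bank0 row2 -> MISS (open row2); precharges=1
Acc 6: bank0 row3 -> MISS (open row3); precharges=2
Acc 7: bank0 row4 -> MISS (open row4); precharges=3
Acc 8: bank2 row0 -> MISS (open row0); precharges=4
Acc 9: bank1 row3 -> HIT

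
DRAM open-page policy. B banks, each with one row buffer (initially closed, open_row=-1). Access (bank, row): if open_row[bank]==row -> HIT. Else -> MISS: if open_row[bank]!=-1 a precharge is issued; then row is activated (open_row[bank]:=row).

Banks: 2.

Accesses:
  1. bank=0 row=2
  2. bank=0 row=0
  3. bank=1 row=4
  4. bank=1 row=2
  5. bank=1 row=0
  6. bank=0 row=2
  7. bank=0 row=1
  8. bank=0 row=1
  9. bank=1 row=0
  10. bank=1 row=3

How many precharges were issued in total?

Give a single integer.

Answer: 6

Derivation:
Acc 1: bank0 row2 -> MISS (open row2); precharges=0
Acc 2: bank0 row0 -> MISS (open row0); precharges=1
Acc 3: bank1 row4 -> MISS (open row4); precharges=1
Acc 4: bank1 row2 -> MISS (open row2); precharges=2
Acc 5: bank1 row0 -> MISS (open row0); precharges=3
Acc 6: bank0 row2 -> MISS (open row2); precharges=4
Acc 7: bank0 row1 -> MISS (open row1); precharges=5
Acc 8: bank0 row1 -> HIT
Acc 9: bank1 row0 -> HIT
Acc 10: bank1 row3 -> MISS (open row3); precharges=6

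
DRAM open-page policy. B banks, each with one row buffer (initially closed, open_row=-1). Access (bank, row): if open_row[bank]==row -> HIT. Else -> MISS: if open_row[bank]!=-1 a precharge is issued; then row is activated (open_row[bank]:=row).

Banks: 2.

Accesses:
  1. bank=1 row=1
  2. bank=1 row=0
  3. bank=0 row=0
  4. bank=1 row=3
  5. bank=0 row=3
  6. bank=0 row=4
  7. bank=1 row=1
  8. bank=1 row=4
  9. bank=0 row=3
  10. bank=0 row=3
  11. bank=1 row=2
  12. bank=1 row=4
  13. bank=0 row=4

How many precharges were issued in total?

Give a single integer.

Answer: 10

Derivation:
Acc 1: bank1 row1 -> MISS (open row1); precharges=0
Acc 2: bank1 row0 -> MISS (open row0); precharges=1
Acc 3: bank0 row0 -> MISS (open row0); precharges=1
Acc 4: bank1 row3 -> MISS (open row3); precharges=2
Acc 5: bank0 row3 -> MISS (open row3); precharges=3
Acc 6: bank0 row4 -> MISS (open row4); precharges=4
Acc 7: bank1 row1 -> MISS (open row1); precharges=5
Acc 8: bank1 row4 -> MISS (open row4); precharges=6
Acc 9: bank0 row3 -> MISS (open row3); precharges=7
Acc 10: bank0 row3 -> HIT
Acc 11: bank1 row2 -> MISS (open row2); precharges=8
Acc 12: bank1 row4 -> MISS (open row4); precharges=9
Acc 13: bank0 row4 -> MISS (open row4); precharges=10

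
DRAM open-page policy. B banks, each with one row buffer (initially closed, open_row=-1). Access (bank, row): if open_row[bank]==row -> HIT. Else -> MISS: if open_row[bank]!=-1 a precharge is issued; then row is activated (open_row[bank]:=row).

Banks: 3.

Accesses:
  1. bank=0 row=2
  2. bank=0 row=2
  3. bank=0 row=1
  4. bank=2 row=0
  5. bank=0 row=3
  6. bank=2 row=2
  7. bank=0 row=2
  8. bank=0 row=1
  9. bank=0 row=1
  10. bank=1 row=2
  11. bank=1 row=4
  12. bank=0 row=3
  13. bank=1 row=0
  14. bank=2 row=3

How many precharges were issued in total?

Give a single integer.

Acc 1: bank0 row2 -> MISS (open row2); precharges=0
Acc 2: bank0 row2 -> HIT
Acc 3: bank0 row1 -> MISS (open row1); precharges=1
Acc 4: bank2 row0 -> MISS (open row0); precharges=1
Acc 5: bank0 row3 -> MISS (open row3); precharges=2
Acc 6: bank2 row2 -> MISS (open row2); precharges=3
Acc 7: bank0 row2 -> MISS (open row2); precharges=4
Acc 8: bank0 row1 -> MISS (open row1); precharges=5
Acc 9: bank0 row1 -> HIT
Acc 10: bank1 row2 -> MISS (open row2); precharges=5
Acc 11: bank1 row4 -> MISS (open row4); precharges=6
Acc 12: bank0 row3 -> MISS (open row3); precharges=7
Acc 13: bank1 row0 -> MISS (open row0); precharges=8
Acc 14: bank2 row3 -> MISS (open row3); precharges=9

Answer: 9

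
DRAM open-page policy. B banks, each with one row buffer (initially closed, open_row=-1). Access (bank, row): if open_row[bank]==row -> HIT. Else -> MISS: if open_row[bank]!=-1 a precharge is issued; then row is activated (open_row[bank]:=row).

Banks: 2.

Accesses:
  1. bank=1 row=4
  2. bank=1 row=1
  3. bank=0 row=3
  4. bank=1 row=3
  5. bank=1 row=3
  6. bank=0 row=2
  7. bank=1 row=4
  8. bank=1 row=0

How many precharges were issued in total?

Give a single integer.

Acc 1: bank1 row4 -> MISS (open row4); precharges=0
Acc 2: bank1 row1 -> MISS (open row1); precharges=1
Acc 3: bank0 row3 -> MISS (open row3); precharges=1
Acc 4: bank1 row3 -> MISS (open row3); precharges=2
Acc 5: bank1 row3 -> HIT
Acc 6: bank0 row2 -> MISS (open row2); precharges=3
Acc 7: bank1 row4 -> MISS (open row4); precharges=4
Acc 8: bank1 row0 -> MISS (open row0); precharges=5

Answer: 5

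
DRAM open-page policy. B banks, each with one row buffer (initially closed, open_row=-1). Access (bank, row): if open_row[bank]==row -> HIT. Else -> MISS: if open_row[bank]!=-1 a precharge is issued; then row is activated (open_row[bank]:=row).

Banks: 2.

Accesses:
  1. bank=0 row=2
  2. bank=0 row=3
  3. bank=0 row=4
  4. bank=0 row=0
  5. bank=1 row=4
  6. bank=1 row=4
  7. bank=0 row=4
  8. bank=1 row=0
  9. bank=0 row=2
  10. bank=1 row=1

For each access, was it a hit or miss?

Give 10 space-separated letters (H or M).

Acc 1: bank0 row2 -> MISS (open row2); precharges=0
Acc 2: bank0 row3 -> MISS (open row3); precharges=1
Acc 3: bank0 row4 -> MISS (open row4); precharges=2
Acc 4: bank0 row0 -> MISS (open row0); precharges=3
Acc 5: bank1 row4 -> MISS (open row4); precharges=3
Acc 6: bank1 row4 -> HIT
Acc 7: bank0 row4 -> MISS (open row4); precharges=4
Acc 8: bank1 row0 -> MISS (open row0); precharges=5
Acc 9: bank0 row2 -> MISS (open row2); precharges=6
Acc 10: bank1 row1 -> MISS (open row1); precharges=7

Answer: M M M M M H M M M M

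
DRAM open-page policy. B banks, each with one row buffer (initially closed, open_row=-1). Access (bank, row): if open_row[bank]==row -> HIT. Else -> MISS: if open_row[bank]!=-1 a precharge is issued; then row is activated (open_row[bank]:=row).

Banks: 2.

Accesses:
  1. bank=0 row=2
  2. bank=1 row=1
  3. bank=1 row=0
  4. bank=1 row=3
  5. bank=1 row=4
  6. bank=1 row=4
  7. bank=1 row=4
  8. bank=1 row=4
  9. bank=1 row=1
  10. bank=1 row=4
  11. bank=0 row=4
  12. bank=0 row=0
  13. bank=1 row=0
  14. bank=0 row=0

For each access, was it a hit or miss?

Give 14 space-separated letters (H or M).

Answer: M M M M M H H H M M M M M H

Derivation:
Acc 1: bank0 row2 -> MISS (open row2); precharges=0
Acc 2: bank1 row1 -> MISS (open row1); precharges=0
Acc 3: bank1 row0 -> MISS (open row0); precharges=1
Acc 4: bank1 row3 -> MISS (open row3); precharges=2
Acc 5: bank1 row4 -> MISS (open row4); precharges=3
Acc 6: bank1 row4 -> HIT
Acc 7: bank1 row4 -> HIT
Acc 8: bank1 row4 -> HIT
Acc 9: bank1 row1 -> MISS (open row1); precharges=4
Acc 10: bank1 row4 -> MISS (open row4); precharges=5
Acc 11: bank0 row4 -> MISS (open row4); precharges=6
Acc 12: bank0 row0 -> MISS (open row0); precharges=7
Acc 13: bank1 row0 -> MISS (open row0); precharges=8
Acc 14: bank0 row0 -> HIT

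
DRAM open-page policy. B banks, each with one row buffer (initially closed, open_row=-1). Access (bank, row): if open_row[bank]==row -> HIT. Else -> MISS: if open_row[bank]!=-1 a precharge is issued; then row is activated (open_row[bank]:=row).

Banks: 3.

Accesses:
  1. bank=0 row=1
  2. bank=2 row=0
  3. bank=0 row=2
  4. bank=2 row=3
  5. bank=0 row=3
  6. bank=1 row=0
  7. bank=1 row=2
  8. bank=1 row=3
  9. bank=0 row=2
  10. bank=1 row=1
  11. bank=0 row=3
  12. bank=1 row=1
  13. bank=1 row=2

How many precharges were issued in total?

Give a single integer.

Answer: 9

Derivation:
Acc 1: bank0 row1 -> MISS (open row1); precharges=0
Acc 2: bank2 row0 -> MISS (open row0); precharges=0
Acc 3: bank0 row2 -> MISS (open row2); precharges=1
Acc 4: bank2 row3 -> MISS (open row3); precharges=2
Acc 5: bank0 row3 -> MISS (open row3); precharges=3
Acc 6: bank1 row0 -> MISS (open row0); precharges=3
Acc 7: bank1 row2 -> MISS (open row2); precharges=4
Acc 8: bank1 row3 -> MISS (open row3); precharges=5
Acc 9: bank0 row2 -> MISS (open row2); precharges=6
Acc 10: bank1 row1 -> MISS (open row1); precharges=7
Acc 11: bank0 row3 -> MISS (open row3); precharges=8
Acc 12: bank1 row1 -> HIT
Acc 13: bank1 row2 -> MISS (open row2); precharges=9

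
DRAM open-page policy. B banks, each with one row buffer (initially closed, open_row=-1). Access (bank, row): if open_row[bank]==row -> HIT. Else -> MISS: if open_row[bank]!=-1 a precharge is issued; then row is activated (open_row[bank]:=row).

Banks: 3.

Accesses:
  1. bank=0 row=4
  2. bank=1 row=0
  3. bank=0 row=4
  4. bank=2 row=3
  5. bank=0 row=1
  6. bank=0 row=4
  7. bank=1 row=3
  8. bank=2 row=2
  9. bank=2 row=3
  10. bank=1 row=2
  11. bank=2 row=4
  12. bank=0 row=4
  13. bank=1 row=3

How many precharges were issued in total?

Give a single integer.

Answer: 8

Derivation:
Acc 1: bank0 row4 -> MISS (open row4); precharges=0
Acc 2: bank1 row0 -> MISS (open row0); precharges=0
Acc 3: bank0 row4 -> HIT
Acc 4: bank2 row3 -> MISS (open row3); precharges=0
Acc 5: bank0 row1 -> MISS (open row1); precharges=1
Acc 6: bank0 row4 -> MISS (open row4); precharges=2
Acc 7: bank1 row3 -> MISS (open row3); precharges=3
Acc 8: bank2 row2 -> MISS (open row2); precharges=4
Acc 9: bank2 row3 -> MISS (open row3); precharges=5
Acc 10: bank1 row2 -> MISS (open row2); precharges=6
Acc 11: bank2 row4 -> MISS (open row4); precharges=7
Acc 12: bank0 row4 -> HIT
Acc 13: bank1 row3 -> MISS (open row3); precharges=8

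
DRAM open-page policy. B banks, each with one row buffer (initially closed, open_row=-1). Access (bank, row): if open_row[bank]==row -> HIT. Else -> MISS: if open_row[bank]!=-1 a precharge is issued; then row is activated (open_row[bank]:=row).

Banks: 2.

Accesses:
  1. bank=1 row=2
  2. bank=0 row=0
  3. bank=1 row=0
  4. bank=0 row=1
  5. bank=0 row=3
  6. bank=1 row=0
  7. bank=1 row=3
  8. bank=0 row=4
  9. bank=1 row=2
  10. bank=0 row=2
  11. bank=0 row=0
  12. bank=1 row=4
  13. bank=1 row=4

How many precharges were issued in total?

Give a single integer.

Answer: 9

Derivation:
Acc 1: bank1 row2 -> MISS (open row2); precharges=0
Acc 2: bank0 row0 -> MISS (open row0); precharges=0
Acc 3: bank1 row0 -> MISS (open row0); precharges=1
Acc 4: bank0 row1 -> MISS (open row1); precharges=2
Acc 5: bank0 row3 -> MISS (open row3); precharges=3
Acc 6: bank1 row0 -> HIT
Acc 7: bank1 row3 -> MISS (open row3); precharges=4
Acc 8: bank0 row4 -> MISS (open row4); precharges=5
Acc 9: bank1 row2 -> MISS (open row2); precharges=6
Acc 10: bank0 row2 -> MISS (open row2); precharges=7
Acc 11: bank0 row0 -> MISS (open row0); precharges=8
Acc 12: bank1 row4 -> MISS (open row4); precharges=9
Acc 13: bank1 row4 -> HIT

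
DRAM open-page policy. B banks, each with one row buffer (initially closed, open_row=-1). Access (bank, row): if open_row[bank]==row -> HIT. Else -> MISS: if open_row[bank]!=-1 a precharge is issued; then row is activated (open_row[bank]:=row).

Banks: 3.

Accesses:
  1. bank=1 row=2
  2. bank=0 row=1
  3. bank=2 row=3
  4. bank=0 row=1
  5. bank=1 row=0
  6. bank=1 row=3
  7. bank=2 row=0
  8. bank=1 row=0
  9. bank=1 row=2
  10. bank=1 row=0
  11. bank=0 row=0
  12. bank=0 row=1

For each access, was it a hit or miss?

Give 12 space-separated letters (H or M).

Answer: M M M H M M M M M M M M

Derivation:
Acc 1: bank1 row2 -> MISS (open row2); precharges=0
Acc 2: bank0 row1 -> MISS (open row1); precharges=0
Acc 3: bank2 row3 -> MISS (open row3); precharges=0
Acc 4: bank0 row1 -> HIT
Acc 5: bank1 row0 -> MISS (open row0); precharges=1
Acc 6: bank1 row3 -> MISS (open row3); precharges=2
Acc 7: bank2 row0 -> MISS (open row0); precharges=3
Acc 8: bank1 row0 -> MISS (open row0); precharges=4
Acc 9: bank1 row2 -> MISS (open row2); precharges=5
Acc 10: bank1 row0 -> MISS (open row0); precharges=6
Acc 11: bank0 row0 -> MISS (open row0); precharges=7
Acc 12: bank0 row1 -> MISS (open row1); precharges=8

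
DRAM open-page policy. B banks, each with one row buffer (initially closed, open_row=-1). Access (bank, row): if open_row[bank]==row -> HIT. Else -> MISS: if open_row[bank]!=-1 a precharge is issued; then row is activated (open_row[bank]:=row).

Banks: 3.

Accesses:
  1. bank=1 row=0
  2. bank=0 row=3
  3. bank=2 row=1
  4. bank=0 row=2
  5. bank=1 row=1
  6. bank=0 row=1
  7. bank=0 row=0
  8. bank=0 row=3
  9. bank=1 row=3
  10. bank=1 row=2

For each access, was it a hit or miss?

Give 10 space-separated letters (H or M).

Answer: M M M M M M M M M M

Derivation:
Acc 1: bank1 row0 -> MISS (open row0); precharges=0
Acc 2: bank0 row3 -> MISS (open row3); precharges=0
Acc 3: bank2 row1 -> MISS (open row1); precharges=0
Acc 4: bank0 row2 -> MISS (open row2); precharges=1
Acc 5: bank1 row1 -> MISS (open row1); precharges=2
Acc 6: bank0 row1 -> MISS (open row1); precharges=3
Acc 7: bank0 row0 -> MISS (open row0); precharges=4
Acc 8: bank0 row3 -> MISS (open row3); precharges=5
Acc 9: bank1 row3 -> MISS (open row3); precharges=6
Acc 10: bank1 row2 -> MISS (open row2); precharges=7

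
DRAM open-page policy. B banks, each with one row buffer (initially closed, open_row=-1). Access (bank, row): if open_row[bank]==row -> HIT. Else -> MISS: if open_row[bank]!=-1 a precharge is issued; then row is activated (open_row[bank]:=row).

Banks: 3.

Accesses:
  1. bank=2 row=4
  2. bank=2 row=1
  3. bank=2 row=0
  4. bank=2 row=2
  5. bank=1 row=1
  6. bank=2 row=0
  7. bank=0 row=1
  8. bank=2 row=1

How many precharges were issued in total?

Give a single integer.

Acc 1: bank2 row4 -> MISS (open row4); precharges=0
Acc 2: bank2 row1 -> MISS (open row1); precharges=1
Acc 3: bank2 row0 -> MISS (open row0); precharges=2
Acc 4: bank2 row2 -> MISS (open row2); precharges=3
Acc 5: bank1 row1 -> MISS (open row1); precharges=3
Acc 6: bank2 row0 -> MISS (open row0); precharges=4
Acc 7: bank0 row1 -> MISS (open row1); precharges=4
Acc 8: bank2 row1 -> MISS (open row1); precharges=5

Answer: 5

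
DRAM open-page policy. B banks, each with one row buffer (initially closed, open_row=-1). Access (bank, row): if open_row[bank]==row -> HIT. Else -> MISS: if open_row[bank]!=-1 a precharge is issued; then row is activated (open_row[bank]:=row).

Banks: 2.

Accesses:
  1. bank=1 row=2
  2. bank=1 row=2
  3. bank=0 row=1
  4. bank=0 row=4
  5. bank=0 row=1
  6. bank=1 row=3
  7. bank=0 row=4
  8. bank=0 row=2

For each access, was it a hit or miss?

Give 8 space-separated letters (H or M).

Acc 1: bank1 row2 -> MISS (open row2); precharges=0
Acc 2: bank1 row2 -> HIT
Acc 3: bank0 row1 -> MISS (open row1); precharges=0
Acc 4: bank0 row4 -> MISS (open row4); precharges=1
Acc 5: bank0 row1 -> MISS (open row1); precharges=2
Acc 6: bank1 row3 -> MISS (open row3); precharges=3
Acc 7: bank0 row4 -> MISS (open row4); precharges=4
Acc 8: bank0 row2 -> MISS (open row2); precharges=5

Answer: M H M M M M M M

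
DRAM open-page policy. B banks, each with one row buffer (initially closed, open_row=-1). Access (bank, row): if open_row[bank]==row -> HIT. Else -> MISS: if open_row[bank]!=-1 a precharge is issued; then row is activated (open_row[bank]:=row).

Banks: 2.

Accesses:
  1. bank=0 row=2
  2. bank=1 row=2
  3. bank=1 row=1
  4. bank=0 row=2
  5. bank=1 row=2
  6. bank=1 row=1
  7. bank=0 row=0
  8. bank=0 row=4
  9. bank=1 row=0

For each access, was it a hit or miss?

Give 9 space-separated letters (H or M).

Answer: M M M H M M M M M

Derivation:
Acc 1: bank0 row2 -> MISS (open row2); precharges=0
Acc 2: bank1 row2 -> MISS (open row2); precharges=0
Acc 3: bank1 row1 -> MISS (open row1); precharges=1
Acc 4: bank0 row2 -> HIT
Acc 5: bank1 row2 -> MISS (open row2); precharges=2
Acc 6: bank1 row1 -> MISS (open row1); precharges=3
Acc 7: bank0 row0 -> MISS (open row0); precharges=4
Acc 8: bank0 row4 -> MISS (open row4); precharges=5
Acc 9: bank1 row0 -> MISS (open row0); precharges=6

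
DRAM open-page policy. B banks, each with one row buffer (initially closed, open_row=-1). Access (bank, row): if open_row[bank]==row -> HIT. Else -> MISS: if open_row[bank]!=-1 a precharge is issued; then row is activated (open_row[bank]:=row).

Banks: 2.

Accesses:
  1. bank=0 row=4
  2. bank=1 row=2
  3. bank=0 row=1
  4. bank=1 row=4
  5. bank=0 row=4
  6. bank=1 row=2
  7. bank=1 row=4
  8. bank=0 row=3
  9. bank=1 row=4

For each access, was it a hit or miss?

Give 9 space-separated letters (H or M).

Answer: M M M M M M M M H

Derivation:
Acc 1: bank0 row4 -> MISS (open row4); precharges=0
Acc 2: bank1 row2 -> MISS (open row2); precharges=0
Acc 3: bank0 row1 -> MISS (open row1); precharges=1
Acc 4: bank1 row4 -> MISS (open row4); precharges=2
Acc 5: bank0 row4 -> MISS (open row4); precharges=3
Acc 6: bank1 row2 -> MISS (open row2); precharges=4
Acc 7: bank1 row4 -> MISS (open row4); precharges=5
Acc 8: bank0 row3 -> MISS (open row3); precharges=6
Acc 9: bank1 row4 -> HIT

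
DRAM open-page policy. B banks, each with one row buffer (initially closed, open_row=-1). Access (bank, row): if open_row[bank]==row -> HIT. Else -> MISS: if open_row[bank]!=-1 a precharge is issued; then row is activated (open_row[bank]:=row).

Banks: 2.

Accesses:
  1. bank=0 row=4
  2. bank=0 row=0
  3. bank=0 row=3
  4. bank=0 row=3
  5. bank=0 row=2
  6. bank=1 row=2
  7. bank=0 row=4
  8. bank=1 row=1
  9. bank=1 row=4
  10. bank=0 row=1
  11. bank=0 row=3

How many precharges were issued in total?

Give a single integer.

Answer: 8

Derivation:
Acc 1: bank0 row4 -> MISS (open row4); precharges=0
Acc 2: bank0 row0 -> MISS (open row0); precharges=1
Acc 3: bank0 row3 -> MISS (open row3); precharges=2
Acc 4: bank0 row3 -> HIT
Acc 5: bank0 row2 -> MISS (open row2); precharges=3
Acc 6: bank1 row2 -> MISS (open row2); precharges=3
Acc 7: bank0 row4 -> MISS (open row4); precharges=4
Acc 8: bank1 row1 -> MISS (open row1); precharges=5
Acc 9: bank1 row4 -> MISS (open row4); precharges=6
Acc 10: bank0 row1 -> MISS (open row1); precharges=7
Acc 11: bank0 row3 -> MISS (open row3); precharges=8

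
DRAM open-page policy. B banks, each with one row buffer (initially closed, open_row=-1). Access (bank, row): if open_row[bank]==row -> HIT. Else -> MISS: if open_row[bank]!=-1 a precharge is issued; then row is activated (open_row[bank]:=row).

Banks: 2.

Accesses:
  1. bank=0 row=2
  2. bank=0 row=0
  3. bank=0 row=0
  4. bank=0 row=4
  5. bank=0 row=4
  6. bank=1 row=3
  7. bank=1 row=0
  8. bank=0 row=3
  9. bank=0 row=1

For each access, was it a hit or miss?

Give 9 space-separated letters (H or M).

Acc 1: bank0 row2 -> MISS (open row2); precharges=0
Acc 2: bank0 row0 -> MISS (open row0); precharges=1
Acc 3: bank0 row0 -> HIT
Acc 4: bank0 row4 -> MISS (open row4); precharges=2
Acc 5: bank0 row4 -> HIT
Acc 6: bank1 row3 -> MISS (open row3); precharges=2
Acc 7: bank1 row0 -> MISS (open row0); precharges=3
Acc 8: bank0 row3 -> MISS (open row3); precharges=4
Acc 9: bank0 row1 -> MISS (open row1); precharges=5

Answer: M M H M H M M M M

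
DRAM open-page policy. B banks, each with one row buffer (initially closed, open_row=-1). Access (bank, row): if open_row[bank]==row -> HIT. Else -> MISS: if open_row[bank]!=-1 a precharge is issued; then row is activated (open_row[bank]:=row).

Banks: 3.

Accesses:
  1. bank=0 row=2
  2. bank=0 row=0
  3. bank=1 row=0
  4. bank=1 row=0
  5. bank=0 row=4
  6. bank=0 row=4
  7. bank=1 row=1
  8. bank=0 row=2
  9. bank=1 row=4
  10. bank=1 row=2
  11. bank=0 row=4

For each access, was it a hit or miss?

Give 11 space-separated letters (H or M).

Acc 1: bank0 row2 -> MISS (open row2); precharges=0
Acc 2: bank0 row0 -> MISS (open row0); precharges=1
Acc 3: bank1 row0 -> MISS (open row0); precharges=1
Acc 4: bank1 row0 -> HIT
Acc 5: bank0 row4 -> MISS (open row4); precharges=2
Acc 6: bank0 row4 -> HIT
Acc 7: bank1 row1 -> MISS (open row1); precharges=3
Acc 8: bank0 row2 -> MISS (open row2); precharges=4
Acc 9: bank1 row4 -> MISS (open row4); precharges=5
Acc 10: bank1 row2 -> MISS (open row2); precharges=6
Acc 11: bank0 row4 -> MISS (open row4); precharges=7

Answer: M M M H M H M M M M M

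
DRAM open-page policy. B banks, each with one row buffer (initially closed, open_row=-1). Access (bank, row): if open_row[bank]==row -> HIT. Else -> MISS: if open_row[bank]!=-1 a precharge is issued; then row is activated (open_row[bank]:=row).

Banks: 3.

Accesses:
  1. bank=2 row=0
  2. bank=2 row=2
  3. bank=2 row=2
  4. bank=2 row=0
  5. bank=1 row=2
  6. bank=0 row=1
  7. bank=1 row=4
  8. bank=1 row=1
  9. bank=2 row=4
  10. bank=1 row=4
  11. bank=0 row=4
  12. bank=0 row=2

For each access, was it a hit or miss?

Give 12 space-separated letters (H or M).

Answer: M M H M M M M M M M M M

Derivation:
Acc 1: bank2 row0 -> MISS (open row0); precharges=0
Acc 2: bank2 row2 -> MISS (open row2); precharges=1
Acc 3: bank2 row2 -> HIT
Acc 4: bank2 row0 -> MISS (open row0); precharges=2
Acc 5: bank1 row2 -> MISS (open row2); precharges=2
Acc 6: bank0 row1 -> MISS (open row1); precharges=2
Acc 7: bank1 row4 -> MISS (open row4); precharges=3
Acc 8: bank1 row1 -> MISS (open row1); precharges=4
Acc 9: bank2 row4 -> MISS (open row4); precharges=5
Acc 10: bank1 row4 -> MISS (open row4); precharges=6
Acc 11: bank0 row4 -> MISS (open row4); precharges=7
Acc 12: bank0 row2 -> MISS (open row2); precharges=8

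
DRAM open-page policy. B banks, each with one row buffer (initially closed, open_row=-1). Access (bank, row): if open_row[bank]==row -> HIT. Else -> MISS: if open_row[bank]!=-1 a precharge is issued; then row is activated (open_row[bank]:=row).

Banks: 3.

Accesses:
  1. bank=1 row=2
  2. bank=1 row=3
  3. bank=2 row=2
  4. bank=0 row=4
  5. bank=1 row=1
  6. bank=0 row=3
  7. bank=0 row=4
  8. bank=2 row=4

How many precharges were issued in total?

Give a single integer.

Answer: 5

Derivation:
Acc 1: bank1 row2 -> MISS (open row2); precharges=0
Acc 2: bank1 row3 -> MISS (open row3); precharges=1
Acc 3: bank2 row2 -> MISS (open row2); precharges=1
Acc 4: bank0 row4 -> MISS (open row4); precharges=1
Acc 5: bank1 row1 -> MISS (open row1); precharges=2
Acc 6: bank0 row3 -> MISS (open row3); precharges=3
Acc 7: bank0 row4 -> MISS (open row4); precharges=4
Acc 8: bank2 row4 -> MISS (open row4); precharges=5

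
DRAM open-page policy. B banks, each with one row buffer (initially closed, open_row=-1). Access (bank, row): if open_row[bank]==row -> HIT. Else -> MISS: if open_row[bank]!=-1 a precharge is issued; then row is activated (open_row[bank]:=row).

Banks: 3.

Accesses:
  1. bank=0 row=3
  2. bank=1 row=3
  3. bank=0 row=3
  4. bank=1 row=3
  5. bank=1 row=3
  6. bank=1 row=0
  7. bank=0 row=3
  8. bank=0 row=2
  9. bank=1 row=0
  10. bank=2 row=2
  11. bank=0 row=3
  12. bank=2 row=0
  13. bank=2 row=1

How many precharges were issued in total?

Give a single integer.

Acc 1: bank0 row3 -> MISS (open row3); precharges=0
Acc 2: bank1 row3 -> MISS (open row3); precharges=0
Acc 3: bank0 row3 -> HIT
Acc 4: bank1 row3 -> HIT
Acc 5: bank1 row3 -> HIT
Acc 6: bank1 row0 -> MISS (open row0); precharges=1
Acc 7: bank0 row3 -> HIT
Acc 8: bank0 row2 -> MISS (open row2); precharges=2
Acc 9: bank1 row0 -> HIT
Acc 10: bank2 row2 -> MISS (open row2); precharges=2
Acc 11: bank0 row3 -> MISS (open row3); precharges=3
Acc 12: bank2 row0 -> MISS (open row0); precharges=4
Acc 13: bank2 row1 -> MISS (open row1); precharges=5

Answer: 5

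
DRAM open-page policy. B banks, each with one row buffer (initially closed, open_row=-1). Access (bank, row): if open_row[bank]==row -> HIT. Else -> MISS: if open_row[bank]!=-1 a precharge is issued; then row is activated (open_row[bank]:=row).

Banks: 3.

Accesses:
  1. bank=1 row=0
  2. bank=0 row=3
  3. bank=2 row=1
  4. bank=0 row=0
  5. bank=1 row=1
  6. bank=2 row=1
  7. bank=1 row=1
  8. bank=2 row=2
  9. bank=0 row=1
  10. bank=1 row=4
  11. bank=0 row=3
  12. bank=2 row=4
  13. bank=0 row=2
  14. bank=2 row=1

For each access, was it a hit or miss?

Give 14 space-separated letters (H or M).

Answer: M M M M M H H M M M M M M M

Derivation:
Acc 1: bank1 row0 -> MISS (open row0); precharges=0
Acc 2: bank0 row3 -> MISS (open row3); precharges=0
Acc 3: bank2 row1 -> MISS (open row1); precharges=0
Acc 4: bank0 row0 -> MISS (open row0); precharges=1
Acc 5: bank1 row1 -> MISS (open row1); precharges=2
Acc 6: bank2 row1 -> HIT
Acc 7: bank1 row1 -> HIT
Acc 8: bank2 row2 -> MISS (open row2); precharges=3
Acc 9: bank0 row1 -> MISS (open row1); precharges=4
Acc 10: bank1 row4 -> MISS (open row4); precharges=5
Acc 11: bank0 row3 -> MISS (open row3); precharges=6
Acc 12: bank2 row4 -> MISS (open row4); precharges=7
Acc 13: bank0 row2 -> MISS (open row2); precharges=8
Acc 14: bank2 row1 -> MISS (open row1); precharges=9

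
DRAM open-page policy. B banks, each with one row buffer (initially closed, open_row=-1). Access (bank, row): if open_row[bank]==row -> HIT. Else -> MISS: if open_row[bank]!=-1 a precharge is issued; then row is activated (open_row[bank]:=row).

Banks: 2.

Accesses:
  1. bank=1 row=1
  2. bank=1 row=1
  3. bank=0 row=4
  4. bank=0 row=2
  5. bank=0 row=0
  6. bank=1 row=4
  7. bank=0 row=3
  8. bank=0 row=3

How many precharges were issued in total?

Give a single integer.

Answer: 4

Derivation:
Acc 1: bank1 row1 -> MISS (open row1); precharges=0
Acc 2: bank1 row1 -> HIT
Acc 3: bank0 row4 -> MISS (open row4); precharges=0
Acc 4: bank0 row2 -> MISS (open row2); precharges=1
Acc 5: bank0 row0 -> MISS (open row0); precharges=2
Acc 6: bank1 row4 -> MISS (open row4); precharges=3
Acc 7: bank0 row3 -> MISS (open row3); precharges=4
Acc 8: bank0 row3 -> HIT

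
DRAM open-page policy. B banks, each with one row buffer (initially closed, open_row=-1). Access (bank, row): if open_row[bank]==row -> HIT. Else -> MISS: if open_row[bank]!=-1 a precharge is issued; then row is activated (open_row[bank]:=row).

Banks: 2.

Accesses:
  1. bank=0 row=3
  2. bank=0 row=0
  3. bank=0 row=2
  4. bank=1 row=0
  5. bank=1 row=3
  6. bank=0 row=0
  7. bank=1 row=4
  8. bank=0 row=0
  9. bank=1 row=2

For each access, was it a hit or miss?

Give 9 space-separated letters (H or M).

Answer: M M M M M M M H M

Derivation:
Acc 1: bank0 row3 -> MISS (open row3); precharges=0
Acc 2: bank0 row0 -> MISS (open row0); precharges=1
Acc 3: bank0 row2 -> MISS (open row2); precharges=2
Acc 4: bank1 row0 -> MISS (open row0); precharges=2
Acc 5: bank1 row3 -> MISS (open row3); precharges=3
Acc 6: bank0 row0 -> MISS (open row0); precharges=4
Acc 7: bank1 row4 -> MISS (open row4); precharges=5
Acc 8: bank0 row0 -> HIT
Acc 9: bank1 row2 -> MISS (open row2); precharges=6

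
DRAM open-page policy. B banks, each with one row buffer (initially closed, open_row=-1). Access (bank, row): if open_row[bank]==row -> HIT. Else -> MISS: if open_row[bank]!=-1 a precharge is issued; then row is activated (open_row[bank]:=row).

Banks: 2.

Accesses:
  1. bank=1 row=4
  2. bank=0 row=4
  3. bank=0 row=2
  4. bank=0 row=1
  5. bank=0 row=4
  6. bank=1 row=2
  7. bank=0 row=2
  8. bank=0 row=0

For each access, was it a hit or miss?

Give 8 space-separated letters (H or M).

Acc 1: bank1 row4 -> MISS (open row4); precharges=0
Acc 2: bank0 row4 -> MISS (open row4); precharges=0
Acc 3: bank0 row2 -> MISS (open row2); precharges=1
Acc 4: bank0 row1 -> MISS (open row1); precharges=2
Acc 5: bank0 row4 -> MISS (open row4); precharges=3
Acc 6: bank1 row2 -> MISS (open row2); precharges=4
Acc 7: bank0 row2 -> MISS (open row2); precharges=5
Acc 8: bank0 row0 -> MISS (open row0); precharges=6

Answer: M M M M M M M M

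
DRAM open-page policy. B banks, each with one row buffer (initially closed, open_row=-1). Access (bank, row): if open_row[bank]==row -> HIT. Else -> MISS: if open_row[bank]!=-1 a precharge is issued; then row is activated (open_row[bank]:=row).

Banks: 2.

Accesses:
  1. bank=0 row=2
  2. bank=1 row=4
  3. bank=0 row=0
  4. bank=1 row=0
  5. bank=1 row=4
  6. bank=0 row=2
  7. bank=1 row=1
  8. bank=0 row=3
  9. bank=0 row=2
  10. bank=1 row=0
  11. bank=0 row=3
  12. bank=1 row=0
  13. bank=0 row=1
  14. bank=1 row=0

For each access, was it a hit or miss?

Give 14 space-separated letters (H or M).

Answer: M M M M M M M M M M M H M H

Derivation:
Acc 1: bank0 row2 -> MISS (open row2); precharges=0
Acc 2: bank1 row4 -> MISS (open row4); precharges=0
Acc 3: bank0 row0 -> MISS (open row0); precharges=1
Acc 4: bank1 row0 -> MISS (open row0); precharges=2
Acc 5: bank1 row4 -> MISS (open row4); precharges=3
Acc 6: bank0 row2 -> MISS (open row2); precharges=4
Acc 7: bank1 row1 -> MISS (open row1); precharges=5
Acc 8: bank0 row3 -> MISS (open row3); precharges=6
Acc 9: bank0 row2 -> MISS (open row2); precharges=7
Acc 10: bank1 row0 -> MISS (open row0); precharges=8
Acc 11: bank0 row3 -> MISS (open row3); precharges=9
Acc 12: bank1 row0 -> HIT
Acc 13: bank0 row1 -> MISS (open row1); precharges=10
Acc 14: bank1 row0 -> HIT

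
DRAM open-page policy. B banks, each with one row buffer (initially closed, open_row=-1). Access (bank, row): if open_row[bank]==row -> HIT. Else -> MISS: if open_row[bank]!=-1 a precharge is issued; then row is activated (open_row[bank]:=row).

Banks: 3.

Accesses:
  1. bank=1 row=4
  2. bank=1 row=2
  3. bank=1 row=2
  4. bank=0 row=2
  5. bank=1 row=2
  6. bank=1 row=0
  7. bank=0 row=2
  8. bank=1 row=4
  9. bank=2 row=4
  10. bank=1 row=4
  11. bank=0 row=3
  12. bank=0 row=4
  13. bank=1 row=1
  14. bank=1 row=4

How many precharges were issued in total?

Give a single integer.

Answer: 7

Derivation:
Acc 1: bank1 row4 -> MISS (open row4); precharges=0
Acc 2: bank1 row2 -> MISS (open row2); precharges=1
Acc 3: bank1 row2 -> HIT
Acc 4: bank0 row2 -> MISS (open row2); precharges=1
Acc 5: bank1 row2 -> HIT
Acc 6: bank1 row0 -> MISS (open row0); precharges=2
Acc 7: bank0 row2 -> HIT
Acc 8: bank1 row4 -> MISS (open row4); precharges=3
Acc 9: bank2 row4 -> MISS (open row4); precharges=3
Acc 10: bank1 row4 -> HIT
Acc 11: bank0 row3 -> MISS (open row3); precharges=4
Acc 12: bank0 row4 -> MISS (open row4); precharges=5
Acc 13: bank1 row1 -> MISS (open row1); precharges=6
Acc 14: bank1 row4 -> MISS (open row4); precharges=7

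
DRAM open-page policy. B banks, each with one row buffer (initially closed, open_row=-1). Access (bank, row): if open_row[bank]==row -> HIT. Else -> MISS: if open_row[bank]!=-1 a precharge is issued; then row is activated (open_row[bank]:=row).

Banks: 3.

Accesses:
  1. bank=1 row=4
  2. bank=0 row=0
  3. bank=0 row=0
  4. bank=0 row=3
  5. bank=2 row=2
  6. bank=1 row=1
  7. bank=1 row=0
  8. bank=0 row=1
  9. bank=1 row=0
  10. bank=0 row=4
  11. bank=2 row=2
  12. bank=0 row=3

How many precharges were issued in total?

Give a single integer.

Acc 1: bank1 row4 -> MISS (open row4); precharges=0
Acc 2: bank0 row0 -> MISS (open row0); precharges=0
Acc 3: bank0 row0 -> HIT
Acc 4: bank0 row3 -> MISS (open row3); precharges=1
Acc 5: bank2 row2 -> MISS (open row2); precharges=1
Acc 6: bank1 row1 -> MISS (open row1); precharges=2
Acc 7: bank1 row0 -> MISS (open row0); precharges=3
Acc 8: bank0 row1 -> MISS (open row1); precharges=4
Acc 9: bank1 row0 -> HIT
Acc 10: bank0 row4 -> MISS (open row4); precharges=5
Acc 11: bank2 row2 -> HIT
Acc 12: bank0 row3 -> MISS (open row3); precharges=6

Answer: 6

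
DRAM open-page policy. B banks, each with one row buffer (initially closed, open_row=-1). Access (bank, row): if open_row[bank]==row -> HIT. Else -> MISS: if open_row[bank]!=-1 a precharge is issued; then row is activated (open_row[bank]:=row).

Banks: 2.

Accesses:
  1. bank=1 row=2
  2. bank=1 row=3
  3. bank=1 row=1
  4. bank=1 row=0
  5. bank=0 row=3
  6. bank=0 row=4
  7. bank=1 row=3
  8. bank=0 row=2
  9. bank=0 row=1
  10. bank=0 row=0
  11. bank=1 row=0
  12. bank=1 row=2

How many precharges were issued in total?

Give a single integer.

Answer: 10

Derivation:
Acc 1: bank1 row2 -> MISS (open row2); precharges=0
Acc 2: bank1 row3 -> MISS (open row3); precharges=1
Acc 3: bank1 row1 -> MISS (open row1); precharges=2
Acc 4: bank1 row0 -> MISS (open row0); precharges=3
Acc 5: bank0 row3 -> MISS (open row3); precharges=3
Acc 6: bank0 row4 -> MISS (open row4); precharges=4
Acc 7: bank1 row3 -> MISS (open row3); precharges=5
Acc 8: bank0 row2 -> MISS (open row2); precharges=6
Acc 9: bank0 row1 -> MISS (open row1); precharges=7
Acc 10: bank0 row0 -> MISS (open row0); precharges=8
Acc 11: bank1 row0 -> MISS (open row0); precharges=9
Acc 12: bank1 row2 -> MISS (open row2); precharges=10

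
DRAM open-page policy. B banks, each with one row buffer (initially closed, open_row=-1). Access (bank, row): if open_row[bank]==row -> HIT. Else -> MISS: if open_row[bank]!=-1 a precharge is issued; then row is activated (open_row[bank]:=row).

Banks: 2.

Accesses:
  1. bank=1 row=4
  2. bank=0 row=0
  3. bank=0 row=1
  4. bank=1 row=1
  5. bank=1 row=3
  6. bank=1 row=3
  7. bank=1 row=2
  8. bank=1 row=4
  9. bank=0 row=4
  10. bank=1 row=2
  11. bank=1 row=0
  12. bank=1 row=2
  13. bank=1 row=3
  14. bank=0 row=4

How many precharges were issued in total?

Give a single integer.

Acc 1: bank1 row4 -> MISS (open row4); precharges=0
Acc 2: bank0 row0 -> MISS (open row0); precharges=0
Acc 3: bank0 row1 -> MISS (open row1); precharges=1
Acc 4: bank1 row1 -> MISS (open row1); precharges=2
Acc 5: bank1 row3 -> MISS (open row3); precharges=3
Acc 6: bank1 row3 -> HIT
Acc 7: bank1 row2 -> MISS (open row2); precharges=4
Acc 8: bank1 row4 -> MISS (open row4); precharges=5
Acc 9: bank0 row4 -> MISS (open row4); precharges=6
Acc 10: bank1 row2 -> MISS (open row2); precharges=7
Acc 11: bank1 row0 -> MISS (open row0); precharges=8
Acc 12: bank1 row2 -> MISS (open row2); precharges=9
Acc 13: bank1 row3 -> MISS (open row3); precharges=10
Acc 14: bank0 row4 -> HIT

Answer: 10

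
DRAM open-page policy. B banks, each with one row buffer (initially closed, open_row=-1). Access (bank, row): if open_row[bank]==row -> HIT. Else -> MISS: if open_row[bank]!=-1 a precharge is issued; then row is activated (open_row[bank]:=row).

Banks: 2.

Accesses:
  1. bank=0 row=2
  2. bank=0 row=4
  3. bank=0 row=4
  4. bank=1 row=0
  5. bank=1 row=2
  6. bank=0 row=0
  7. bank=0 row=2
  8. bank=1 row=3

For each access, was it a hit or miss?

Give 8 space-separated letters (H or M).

Acc 1: bank0 row2 -> MISS (open row2); precharges=0
Acc 2: bank0 row4 -> MISS (open row4); precharges=1
Acc 3: bank0 row4 -> HIT
Acc 4: bank1 row0 -> MISS (open row0); precharges=1
Acc 5: bank1 row2 -> MISS (open row2); precharges=2
Acc 6: bank0 row0 -> MISS (open row0); precharges=3
Acc 7: bank0 row2 -> MISS (open row2); precharges=4
Acc 8: bank1 row3 -> MISS (open row3); precharges=5

Answer: M M H M M M M M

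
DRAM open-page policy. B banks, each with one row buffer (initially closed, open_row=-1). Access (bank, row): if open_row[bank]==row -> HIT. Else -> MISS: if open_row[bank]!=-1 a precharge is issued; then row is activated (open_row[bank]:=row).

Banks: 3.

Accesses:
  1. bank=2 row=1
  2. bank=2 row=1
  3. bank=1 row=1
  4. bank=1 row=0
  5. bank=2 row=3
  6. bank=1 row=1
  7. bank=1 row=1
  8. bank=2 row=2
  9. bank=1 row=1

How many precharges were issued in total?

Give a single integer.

Acc 1: bank2 row1 -> MISS (open row1); precharges=0
Acc 2: bank2 row1 -> HIT
Acc 3: bank1 row1 -> MISS (open row1); precharges=0
Acc 4: bank1 row0 -> MISS (open row0); precharges=1
Acc 5: bank2 row3 -> MISS (open row3); precharges=2
Acc 6: bank1 row1 -> MISS (open row1); precharges=3
Acc 7: bank1 row1 -> HIT
Acc 8: bank2 row2 -> MISS (open row2); precharges=4
Acc 9: bank1 row1 -> HIT

Answer: 4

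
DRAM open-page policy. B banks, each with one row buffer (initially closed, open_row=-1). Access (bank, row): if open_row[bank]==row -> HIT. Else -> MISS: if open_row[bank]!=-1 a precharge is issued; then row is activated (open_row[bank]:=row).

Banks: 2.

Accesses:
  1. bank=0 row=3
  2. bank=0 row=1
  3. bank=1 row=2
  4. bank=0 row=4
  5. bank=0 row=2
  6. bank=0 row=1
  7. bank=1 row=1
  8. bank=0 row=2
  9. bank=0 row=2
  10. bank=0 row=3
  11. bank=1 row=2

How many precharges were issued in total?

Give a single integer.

Acc 1: bank0 row3 -> MISS (open row3); precharges=0
Acc 2: bank0 row1 -> MISS (open row1); precharges=1
Acc 3: bank1 row2 -> MISS (open row2); precharges=1
Acc 4: bank0 row4 -> MISS (open row4); precharges=2
Acc 5: bank0 row2 -> MISS (open row2); precharges=3
Acc 6: bank0 row1 -> MISS (open row1); precharges=4
Acc 7: bank1 row1 -> MISS (open row1); precharges=5
Acc 8: bank0 row2 -> MISS (open row2); precharges=6
Acc 9: bank0 row2 -> HIT
Acc 10: bank0 row3 -> MISS (open row3); precharges=7
Acc 11: bank1 row2 -> MISS (open row2); precharges=8

Answer: 8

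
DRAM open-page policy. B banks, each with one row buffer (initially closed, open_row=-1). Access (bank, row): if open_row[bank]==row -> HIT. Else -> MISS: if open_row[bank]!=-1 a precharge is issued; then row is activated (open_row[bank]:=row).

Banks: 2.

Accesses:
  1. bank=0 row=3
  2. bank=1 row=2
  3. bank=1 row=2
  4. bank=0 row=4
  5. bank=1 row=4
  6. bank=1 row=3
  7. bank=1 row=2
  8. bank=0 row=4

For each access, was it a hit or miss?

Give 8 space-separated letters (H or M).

Acc 1: bank0 row3 -> MISS (open row3); precharges=0
Acc 2: bank1 row2 -> MISS (open row2); precharges=0
Acc 3: bank1 row2 -> HIT
Acc 4: bank0 row4 -> MISS (open row4); precharges=1
Acc 5: bank1 row4 -> MISS (open row4); precharges=2
Acc 6: bank1 row3 -> MISS (open row3); precharges=3
Acc 7: bank1 row2 -> MISS (open row2); precharges=4
Acc 8: bank0 row4 -> HIT

Answer: M M H M M M M H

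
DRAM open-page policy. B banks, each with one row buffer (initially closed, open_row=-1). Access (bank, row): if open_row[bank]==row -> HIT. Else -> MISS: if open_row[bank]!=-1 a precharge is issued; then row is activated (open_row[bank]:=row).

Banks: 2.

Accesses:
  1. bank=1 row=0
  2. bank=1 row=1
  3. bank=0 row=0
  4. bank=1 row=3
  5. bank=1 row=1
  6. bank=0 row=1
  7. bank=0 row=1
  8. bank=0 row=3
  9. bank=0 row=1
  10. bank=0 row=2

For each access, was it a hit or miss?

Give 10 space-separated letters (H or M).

Answer: M M M M M M H M M M

Derivation:
Acc 1: bank1 row0 -> MISS (open row0); precharges=0
Acc 2: bank1 row1 -> MISS (open row1); precharges=1
Acc 3: bank0 row0 -> MISS (open row0); precharges=1
Acc 4: bank1 row3 -> MISS (open row3); precharges=2
Acc 5: bank1 row1 -> MISS (open row1); precharges=3
Acc 6: bank0 row1 -> MISS (open row1); precharges=4
Acc 7: bank0 row1 -> HIT
Acc 8: bank0 row3 -> MISS (open row3); precharges=5
Acc 9: bank0 row1 -> MISS (open row1); precharges=6
Acc 10: bank0 row2 -> MISS (open row2); precharges=7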